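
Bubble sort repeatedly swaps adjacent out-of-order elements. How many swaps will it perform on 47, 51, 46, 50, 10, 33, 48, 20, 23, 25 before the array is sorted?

31

Minimum adjacent swaps = number of inversions (each swap of adjacent out-of-order elements removes one inversion and no swap can remove more).
Count inversions — for each element, later elements that are smaller:
47: 46, 10, 33, 20, 23, 25 → 6
51: 46, 50, 10, 33, 48, 20, 23, 25 → 8
46: 10, 33, 20, 23, 25 → 5
50: 10, 33, 48, 20, 23, 25 → 6
10: none → 0
33: 20, 23, 25 → 3
48: 20, 23, 25 → 3
20: none → 0
23: none → 0
25: none → 0
Total inversions: 6 + 8 + 5 + 6 + 0 + 3 + 3 + 0 + 0 + 0 = 31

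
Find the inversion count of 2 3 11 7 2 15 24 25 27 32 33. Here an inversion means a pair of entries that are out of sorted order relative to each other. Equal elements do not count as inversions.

Element-by-element contributions:
2 → none → 0
3 → 2 → 1
11 → 7, 2 → 2
7 → 2 → 1
2 → none → 0
15 → none → 0
24 → none → 0
25 → none → 0
27 → none → 0
32 → none → 0
33 → none → 0
Sum: 0 + 1 + 2 + 1 + 0 + 0 + 0 + 0 + 0 + 0 + 0 = 4

4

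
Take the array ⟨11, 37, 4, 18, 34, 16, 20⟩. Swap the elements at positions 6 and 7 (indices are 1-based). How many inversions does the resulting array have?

10

Positions 6 and 7 hold 16 and 20; after swapping, the array is [11, 37, 4, 18, 34, 20, 16].
Element-by-element contributions:
11: 1
37: 5
4: 0
18: 1
34: 2
20: 1
16: 0
Sum: 1 + 5 + 0 + 1 + 2 + 1 + 0 = 10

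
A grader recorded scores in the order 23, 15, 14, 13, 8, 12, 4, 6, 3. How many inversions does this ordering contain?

Sweep left to right; for each value list the smaller values that follow it:
23 → 15, 14, 13, 8, 12, 4, 6, 3 → 8
15 → 14, 13, 8, 12, 4, 6, 3 → 7
14 → 13, 8, 12, 4, 6, 3 → 6
13 → 8, 12, 4, 6, 3 → 5
8 → 4, 6, 3 → 3
12 → 4, 6, 3 → 3
4 → 3 → 1
6 → 3 → 1
3 → none → 0
Sum: 8 + 7 + 6 + 5 + 3 + 3 + 1 + 1 + 0 = 34

34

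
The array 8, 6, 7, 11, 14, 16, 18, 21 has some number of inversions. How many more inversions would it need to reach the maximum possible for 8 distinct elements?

26

Maximum inversions for 8 distinct elements is C(8, 2) = 8·7/2 = 28.
Current inversions — for each element, count later smaller elements:
8: 2
6: 0
7: 0
11: 0
14: 0
16: 0
18: 0
21: 0
Current total: 2 + 0 + 0 + 0 + 0 + 0 + 0 + 0 = 2
Shortfall: 28 − 2 = 26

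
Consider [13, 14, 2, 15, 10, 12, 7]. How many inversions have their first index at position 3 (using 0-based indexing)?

3

The element at index 3 is 15.
Elements after it: 10, 12, 7
Those smaller than 15: 10, 12, 7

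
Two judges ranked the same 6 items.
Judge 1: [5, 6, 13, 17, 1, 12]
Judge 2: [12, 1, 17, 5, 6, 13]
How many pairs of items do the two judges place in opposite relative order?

12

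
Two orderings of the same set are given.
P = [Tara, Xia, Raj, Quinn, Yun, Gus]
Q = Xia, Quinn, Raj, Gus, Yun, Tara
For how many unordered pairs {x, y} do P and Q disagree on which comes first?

Assign each item its position (1..6) in the first ordering, then rewrite the second ordering as that position sequence:
positions: Tara→1, Xia→2, Raj→3, Quinn→4, Yun→5, Gus→6
second ordering as positions: [2, 4, 3, 6, 5, 1]
Discordant pairs = inversions in this position sequence.
2: 1 → 1
4: 3, 1 → 2
3: 1 → 1
6: 5, 1 → 2
5: 1 → 1
1: 0
Total: 1 + 2 + 1 + 2 + 1 + 0 = 7

7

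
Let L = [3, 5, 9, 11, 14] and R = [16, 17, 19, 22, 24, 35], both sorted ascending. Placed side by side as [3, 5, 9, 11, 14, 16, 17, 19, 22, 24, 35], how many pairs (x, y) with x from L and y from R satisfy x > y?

Split inversions: 0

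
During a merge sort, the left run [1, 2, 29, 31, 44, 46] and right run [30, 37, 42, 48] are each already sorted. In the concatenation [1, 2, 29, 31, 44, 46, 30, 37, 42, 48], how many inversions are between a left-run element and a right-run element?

7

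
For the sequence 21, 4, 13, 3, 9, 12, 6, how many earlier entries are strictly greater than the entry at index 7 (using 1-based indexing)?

4

The element at index 7 is 6.
Elements before it: 21, 4, 13, 3, 9, 12
Those larger than 6: 21, 13, 9, 12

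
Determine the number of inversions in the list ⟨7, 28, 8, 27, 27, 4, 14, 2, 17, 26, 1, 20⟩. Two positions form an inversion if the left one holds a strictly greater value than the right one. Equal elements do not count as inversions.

38

Sweep left to right; for each value list the smaller values that follow it:
7: 3
28: 10
8: 3
27: 7
27: 7
4: 2
14: 2
2: 1
17: 1
26: 2
1: 0
20: 0
Sum: 3 + 10 + 3 + 7 + 7 + 2 + 2 + 1 + 1 + 2 + 0 + 0 = 38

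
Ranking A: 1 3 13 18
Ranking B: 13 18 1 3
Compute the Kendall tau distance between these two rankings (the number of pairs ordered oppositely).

4

Assign each item its position (1..4) in the first ordering, then rewrite the second ordering as that position sequence:
positions: 1→1, 3→2, 13→3, 18→4
second ordering as positions: [3, 4, 1, 2]
Discordant pairs = inversions in this position sequence.
3: 1, 2 → 2
4: 1, 2 → 2
1: 0
2: 0
Total: 2 + 2 + 0 + 0 = 4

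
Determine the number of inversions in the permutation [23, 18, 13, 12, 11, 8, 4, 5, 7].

33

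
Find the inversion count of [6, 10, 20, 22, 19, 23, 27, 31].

2

Count, for each position, how many later elements it exceeds:
6: 0
10: 0
20: 1
22: 1
19: 0
23: 0
27: 0
31: 0
Sum: 0 + 0 + 1 + 1 + 0 + 0 + 0 + 0 = 2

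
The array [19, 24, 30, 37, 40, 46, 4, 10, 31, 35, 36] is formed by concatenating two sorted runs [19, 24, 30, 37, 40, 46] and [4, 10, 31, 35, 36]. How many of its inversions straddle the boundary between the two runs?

21 cross-inversions

For each element r of the right run, count left-run elements greater than r:
r = 4: 19, 24, 30, 37, 40, 46 → 6
r = 10: 19, 24, 30, 37, 40, 46 → 6
r = 31: 37, 40, 46 → 3
r = 35: 37, 40, 46 → 3
r = 36: 37, 40, 46 → 3
Cross-inversions: 6 + 6 + 3 + 3 + 3 = 21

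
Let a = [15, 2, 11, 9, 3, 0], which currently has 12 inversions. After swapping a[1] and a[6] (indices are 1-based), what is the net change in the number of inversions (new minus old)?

-9

Positions 1 and 6 hold 15 and 0; after swapping, the array is [0, 2, 11, 9, 3, 15].
Element-by-element contributions:
0 → none → 0
2 → none → 0
11 → 9, 3 → 2
9 → 3 → 1
3 → none → 0
15 → none → 0
Sum: 0 + 0 + 2 + 1 + 0 + 0 = 3
Change: 3 − 12 = -9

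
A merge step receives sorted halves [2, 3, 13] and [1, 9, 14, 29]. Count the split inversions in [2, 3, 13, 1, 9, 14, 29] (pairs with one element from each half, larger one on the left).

Take each right-half value and tally the left-half values above it:
r = 1: 2, 3, 13 → 3
r = 9: 13 → 1
r = 14: none → 0
r = 29: none → 0
Cross-inversions: 3 + 1 + 0 + 0 = 4

4 cross-inversions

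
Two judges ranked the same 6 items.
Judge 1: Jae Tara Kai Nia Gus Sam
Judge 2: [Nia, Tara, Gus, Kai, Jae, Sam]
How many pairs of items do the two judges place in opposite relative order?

7

Assign each item its position (1..6) in the first ordering, then rewrite the second ordering as that position sequence:
positions: Jae→1, Tara→2, Kai→3, Nia→4, Gus→5, Sam→6
second ordering as positions: [4, 2, 5, 3, 1, 6]
Discordant pairs = inversions in this position sequence.
4: 2, 3, 1 → 3
2: 1 → 1
5: 3, 1 → 2
3: 1 → 1
1: 0
6: 0
Total: 3 + 1 + 2 + 1 + 0 + 0 = 7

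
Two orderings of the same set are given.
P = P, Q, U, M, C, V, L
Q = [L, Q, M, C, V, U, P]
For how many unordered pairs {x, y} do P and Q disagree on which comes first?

14

Assign each item its position (1..7) in the first ordering, then rewrite the second ordering as that position sequence:
positions: P→1, Q→2, U→3, M→4, C→5, V→6, L→7
second ordering as positions: [7, 2, 4, 5, 6, 3, 1]
Discordant pairs = inversions in this position sequence.
7: 2, 4, 5, 6, 3, 1 → 6
2: 1 → 1
4: 3, 1 → 2
5: 3, 1 → 2
6: 3, 1 → 2
3: 1 → 1
1: 0
Total: 6 + 1 + 2 + 2 + 2 + 1 + 0 = 14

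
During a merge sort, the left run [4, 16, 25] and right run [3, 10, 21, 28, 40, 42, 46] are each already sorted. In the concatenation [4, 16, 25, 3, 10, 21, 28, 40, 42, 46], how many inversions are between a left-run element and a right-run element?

Count, for every r in R, how many entries of L exceed r:
r = 3: 4, 16, 25 → 3
r = 10: 16, 25 → 2
r = 21: 25 → 1
r = 28: none → 0
r = 40: none → 0
r = 42: none → 0
r = 46: none → 0
Cross-inversions: 3 + 2 + 1 + 0 + 0 + 0 + 0 = 6

6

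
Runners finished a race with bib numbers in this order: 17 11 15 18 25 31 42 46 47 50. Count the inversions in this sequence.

2

For each element, count later entries that are smaller:
17 → 11, 15 → 2
11 → none → 0
15 → none → 0
18 → none → 0
25 → none → 0
31 → none → 0
42 → none → 0
46 → none → 0
47 → none → 0
50 → none → 0
Sum: 2 + 0 + 0 + 0 + 0 + 0 + 0 + 0 + 0 + 0 = 2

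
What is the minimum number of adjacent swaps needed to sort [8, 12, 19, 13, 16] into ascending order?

Minimum adjacent swaps = number of inversions (each swap of adjacent out-of-order elements removes one inversion and no swap can remove more).
Count inversions — for each element, later elements that are smaller:
8: none → 0
12: none → 0
19: 13, 16 → 2
13: none → 0
16: none → 0
Total inversions: 0 + 0 + 2 + 0 + 0 = 2

There are 2 swaps.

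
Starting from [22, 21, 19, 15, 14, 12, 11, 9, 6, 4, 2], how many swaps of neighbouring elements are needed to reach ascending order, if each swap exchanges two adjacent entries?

55 swaps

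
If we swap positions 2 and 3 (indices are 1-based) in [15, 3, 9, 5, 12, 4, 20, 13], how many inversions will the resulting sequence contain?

12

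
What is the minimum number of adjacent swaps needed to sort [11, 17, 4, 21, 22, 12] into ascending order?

5

Minimum adjacent swaps = number of inversions (each swap of adjacent out-of-order elements removes one inversion and no swap can remove more).
Count inversions — for each element, later elements that are smaller:
11: 4 → 1
17: 4, 12 → 2
4: none → 0
21: 12 → 1
22: 12 → 1
12: none → 0
Total inversions: 1 + 2 + 0 + 1 + 1 + 0 = 5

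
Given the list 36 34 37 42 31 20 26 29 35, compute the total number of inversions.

23

Sweep left to right; for each value list the smaller values that follow it:
36: 6
34: 4
37: 5
42: 5
31: 3
20: 0
26: 0
29: 0
35: 0
Sum: 6 + 4 + 5 + 5 + 3 + 0 + 0 + 0 + 0 = 23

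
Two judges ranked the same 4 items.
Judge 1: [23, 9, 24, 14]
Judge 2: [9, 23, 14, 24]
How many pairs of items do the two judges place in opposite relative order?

2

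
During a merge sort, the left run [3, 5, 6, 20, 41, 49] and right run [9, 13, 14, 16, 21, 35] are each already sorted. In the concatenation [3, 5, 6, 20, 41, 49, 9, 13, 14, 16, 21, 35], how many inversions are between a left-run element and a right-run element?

16 cross-inversions

Count, for every r in R, how many entries of L exceed r:
r = 9: 20, 41, 49 → 3
r = 13: 20, 41, 49 → 3
r = 14: 20, 41, 49 → 3
r = 16: 20, 41, 49 → 3
r = 21: 41, 49 → 2
r = 35: 41, 49 → 2
Cross-inversions: 3 + 3 + 3 + 3 + 2 + 2 = 16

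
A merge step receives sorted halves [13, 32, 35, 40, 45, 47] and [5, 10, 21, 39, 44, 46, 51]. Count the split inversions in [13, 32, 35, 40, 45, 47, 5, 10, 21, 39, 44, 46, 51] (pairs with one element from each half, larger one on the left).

Take each right-half value and tally the left-half values above it:
r = 5: 13, 32, 35, 40, 45, 47 → 6
r = 10: 13, 32, 35, 40, 45, 47 → 6
r = 21: 32, 35, 40, 45, 47 → 5
r = 39: 40, 45, 47 → 3
r = 44: 45, 47 → 2
r = 46: 47 → 1
r = 51: none → 0
Cross-inversions: 6 + 6 + 5 + 3 + 2 + 1 + 0 = 23

23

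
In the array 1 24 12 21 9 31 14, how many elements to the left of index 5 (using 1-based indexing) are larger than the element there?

3

The element at index 5 is 9.
Elements before it: 1, 24, 12, 21
Those larger than 9: 24, 12, 21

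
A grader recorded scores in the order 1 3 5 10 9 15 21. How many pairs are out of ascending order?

1

For each element, count later entries that are smaller:
1: 0
3: 0
5: 0
10: 1
9: 0
15: 0
21: 0
Sum: 0 + 0 + 0 + 1 + 0 + 0 + 0 = 1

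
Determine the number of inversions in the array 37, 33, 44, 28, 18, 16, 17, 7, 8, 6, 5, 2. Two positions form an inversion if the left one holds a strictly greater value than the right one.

62

Count, for each position, how many later elements it exceeds:
37: 10
33: 9
44: 9
28: 8
18: 7
16: 5
17: 5
7: 3
8: 3
6: 2
5: 1
2: 0
Sum: 10 + 9 + 9 + 8 + 7 + 5 + 5 + 3 + 3 + 2 + 1 + 0 = 62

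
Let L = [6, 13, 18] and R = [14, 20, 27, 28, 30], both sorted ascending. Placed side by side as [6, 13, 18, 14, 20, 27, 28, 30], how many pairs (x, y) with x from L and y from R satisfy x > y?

Count, for every r in R, how many entries of L exceed r:
r = 14: 18 → 1
r = 20: none → 0
r = 27: none → 0
r = 28: none → 0
r = 30: none → 0
Cross-inversions: 1 + 0 + 0 + 0 + 0 = 1

1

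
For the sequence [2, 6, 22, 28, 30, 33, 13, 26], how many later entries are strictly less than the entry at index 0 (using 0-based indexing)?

The element at index 0 is 2.
Elements after it: 6, 22, 28, 30, 33, 13, 26
None of them are smaller than 2.

0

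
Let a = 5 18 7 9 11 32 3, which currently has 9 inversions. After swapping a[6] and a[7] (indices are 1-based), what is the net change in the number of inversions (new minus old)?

-1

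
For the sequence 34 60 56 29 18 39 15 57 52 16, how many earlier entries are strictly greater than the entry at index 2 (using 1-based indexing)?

The element at index 2 is 60.
Elements before it: 34
None of them are larger than 60.

0 such elements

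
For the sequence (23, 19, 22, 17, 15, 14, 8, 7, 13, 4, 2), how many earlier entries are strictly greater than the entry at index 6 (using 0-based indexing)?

The element at index 6 is 8.
Elements before it: 23, 19, 22, 17, 15, 14
Those larger than 8: 23, 19, 22, 17, 15, 14

6 such elements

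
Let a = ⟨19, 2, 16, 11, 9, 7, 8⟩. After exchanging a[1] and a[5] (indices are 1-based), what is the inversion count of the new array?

10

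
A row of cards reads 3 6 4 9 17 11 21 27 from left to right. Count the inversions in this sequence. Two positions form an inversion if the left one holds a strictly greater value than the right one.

Count, for each position, how many later elements it exceeds:
3 → none → 0
6 → 4 → 1
4 → none → 0
9 → none → 0
17 → 11 → 1
11 → none → 0
21 → none → 0
27 → none → 0
Sum: 0 + 1 + 0 + 0 + 1 + 0 + 0 + 0 = 2

2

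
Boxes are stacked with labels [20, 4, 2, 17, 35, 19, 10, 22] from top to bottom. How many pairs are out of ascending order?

For each element, count later entries that are smaller:
20 → 4, 2, 17, 19, 10 → 5
4 → 2 → 1
2 → none → 0
17 → 10 → 1
35 → 19, 10, 22 → 3
19 → 10 → 1
10 → none → 0
22 → none → 0
Sum: 5 + 1 + 0 + 1 + 3 + 1 + 0 + 0 = 11

11 inversions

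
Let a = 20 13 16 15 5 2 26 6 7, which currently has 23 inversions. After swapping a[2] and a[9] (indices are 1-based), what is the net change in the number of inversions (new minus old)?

Positions 2 and 9 hold 13 and 7; after swapping, the array is [20, 7, 16, 15, 5, 2, 26, 6, 13].
Element-by-element contributions:
20 → 7, 16, 15, 5, 2, 6, 13 → 7
7 → 5, 2, 6 → 3
16 → 15, 5, 2, 6, 13 → 5
15 → 5, 2, 6, 13 → 4
5 → 2 → 1
2 → none → 0
26 → 6, 13 → 2
6 → none → 0
13 → none → 0
Sum: 7 + 3 + 5 + 4 + 1 + 0 + 2 + 0 + 0 = 22
Change: 22 − 23 = -1

-1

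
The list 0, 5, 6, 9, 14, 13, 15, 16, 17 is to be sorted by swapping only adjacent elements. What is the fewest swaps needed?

1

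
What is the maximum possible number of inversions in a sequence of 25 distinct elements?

300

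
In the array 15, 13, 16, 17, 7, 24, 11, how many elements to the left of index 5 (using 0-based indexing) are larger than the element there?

The element at index 5 is 24.
Elements before it: 15, 13, 16, 17, 7
None of them are larger than 24.

0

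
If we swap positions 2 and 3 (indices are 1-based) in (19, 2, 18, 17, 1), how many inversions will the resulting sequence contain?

9 inversions

Positions 2 and 3 hold 2 and 18; after swapping, the array is [19, 18, 2, 17, 1].
For each element, count later entries that are smaller:
19: 4
18: 3
2: 1
17: 1
1: 0
Sum: 4 + 3 + 1 + 1 + 0 = 9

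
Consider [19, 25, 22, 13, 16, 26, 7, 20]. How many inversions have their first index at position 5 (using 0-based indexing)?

The element at index 5 is 26.
Elements after it: 7, 20
Those smaller than 26: 7, 20

2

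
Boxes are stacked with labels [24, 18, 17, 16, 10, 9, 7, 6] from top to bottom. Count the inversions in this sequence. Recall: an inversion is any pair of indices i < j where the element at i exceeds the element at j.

28

Element-by-element contributions:
24 → 18, 17, 16, 10, 9, 7, 6 → 7
18 → 17, 16, 10, 9, 7, 6 → 6
17 → 16, 10, 9, 7, 6 → 5
16 → 10, 9, 7, 6 → 4
10 → 9, 7, 6 → 3
9 → 7, 6 → 2
7 → 6 → 1
6 → none → 0
Sum: 7 + 6 + 5 + 4 + 3 + 2 + 1 + 0 = 28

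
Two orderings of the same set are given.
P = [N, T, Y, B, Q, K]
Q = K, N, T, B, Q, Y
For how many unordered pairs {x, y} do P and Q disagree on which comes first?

Assign each item its position (1..6) in the first ordering, then rewrite the second ordering as that position sequence:
positions: N→1, T→2, Y→3, B→4, Q→5, K→6
second ordering as positions: [6, 1, 2, 4, 5, 3]
Discordant pairs = inversions in this position sequence.
6: 1, 2, 4, 5, 3 → 5
1: 0
2: 0
4: 3 → 1
5: 3 → 1
3: 0
Total: 5 + 0 + 0 + 1 + 1 + 0 = 7

7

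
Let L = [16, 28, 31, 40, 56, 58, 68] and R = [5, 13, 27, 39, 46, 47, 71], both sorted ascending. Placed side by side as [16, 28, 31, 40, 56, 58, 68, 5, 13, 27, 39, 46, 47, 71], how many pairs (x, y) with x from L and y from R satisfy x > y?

30

Count, for every r in R, how many entries of L exceed r:
r = 5: 16, 28, 31, 40, 56, 58, 68 → 7
r = 13: 16, 28, 31, 40, 56, 58, 68 → 7
r = 27: 28, 31, 40, 56, 58, 68 → 6
r = 39: 40, 56, 58, 68 → 4
r = 46: 56, 58, 68 → 3
r = 47: 56, 58, 68 → 3
r = 71: none → 0
Cross-inversions: 7 + 7 + 6 + 4 + 3 + 3 + 0 = 30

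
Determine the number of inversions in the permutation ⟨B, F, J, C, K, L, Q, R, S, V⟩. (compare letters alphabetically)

There are 2 inversions.

For each element, count later entries that are smaller:
B: 0
F: 1
J: 1
C: 0
K: 0
L: 0
Q: 0
R: 0
S: 0
V: 0
Sum: 0 + 1 + 1 + 0 + 0 + 0 + 0 + 0 + 0 + 0 = 2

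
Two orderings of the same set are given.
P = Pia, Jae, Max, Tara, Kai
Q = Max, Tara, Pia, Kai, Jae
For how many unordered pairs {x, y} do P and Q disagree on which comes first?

Assign each item its position (1..5) in the first ordering, then rewrite the second ordering as that position sequence:
positions: Pia→1, Jae→2, Max→3, Tara→4, Kai→5
second ordering as positions: [3, 4, 1, 5, 2]
Discordant pairs = inversions in this position sequence.
3: 1, 2 → 2
4: 1, 2 → 2
1: 0
5: 2 → 1
2: 0
Total: 2 + 2 + 0 + 1 + 0 = 5

5 disagreeing pairs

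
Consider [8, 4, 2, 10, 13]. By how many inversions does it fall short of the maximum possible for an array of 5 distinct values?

7

Maximum inversions for 5 distinct elements is C(5, 2) = 5·4/2 = 10.
Current inversions — for each element, count later smaller elements:
8: 2
4: 1
2: 0
10: 0
13: 0
Current total: 2 + 1 + 0 + 0 + 0 = 3
Shortfall: 10 − 3 = 7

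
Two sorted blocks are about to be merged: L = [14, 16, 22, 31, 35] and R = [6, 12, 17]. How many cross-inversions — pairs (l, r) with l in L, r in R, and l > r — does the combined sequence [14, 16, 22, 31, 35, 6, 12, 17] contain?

13

Take each right-half value and tally the left-half values above it:
r = 6: 14, 16, 22, 31, 35 → 5
r = 12: 14, 16, 22, 31, 35 → 5
r = 17: 22, 31, 35 → 3
Cross-inversions: 5 + 5 + 3 = 13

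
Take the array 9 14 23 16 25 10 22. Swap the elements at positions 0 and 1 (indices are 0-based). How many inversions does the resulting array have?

8 inversions

Positions 0 and 1 hold 9 and 14; after swapping, the array is [14, 9, 23, 16, 25, 10, 22].
Element-by-element contributions:
14: 2
9: 0
23: 3
16: 1
25: 2
10: 0
22: 0
Sum: 2 + 0 + 3 + 1 + 2 + 0 + 0 = 8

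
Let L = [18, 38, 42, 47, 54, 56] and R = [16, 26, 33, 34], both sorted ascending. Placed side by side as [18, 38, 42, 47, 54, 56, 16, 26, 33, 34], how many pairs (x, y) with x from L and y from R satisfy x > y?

21

For each element r of the right run, count left-run elements greater than r:
r = 16: 18, 38, 42, 47, 54, 56 → 6
r = 26: 38, 42, 47, 54, 56 → 5
r = 33: 38, 42, 47, 54, 56 → 5
r = 34: 38, 42, 47, 54, 56 → 5
Cross-inversions: 6 + 5 + 5 + 5 = 21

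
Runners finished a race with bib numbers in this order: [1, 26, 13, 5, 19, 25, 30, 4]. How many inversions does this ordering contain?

11 inversions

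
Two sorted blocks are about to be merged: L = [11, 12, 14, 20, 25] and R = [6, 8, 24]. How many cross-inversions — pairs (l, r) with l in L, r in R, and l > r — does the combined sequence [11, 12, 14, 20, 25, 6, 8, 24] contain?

11 cross-inversions

For each element r of the right run, count left-run elements greater than r:
r = 6: 11, 12, 14, 20, 25 → 5
r = 8: 11, 12, 14, 20, 25 → 5
r = 24: 25 → 1
Cross-inversions: 5 + 5 + 1 = 11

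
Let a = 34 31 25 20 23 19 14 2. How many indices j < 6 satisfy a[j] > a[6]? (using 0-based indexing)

The element at index 6 is 14.
Elements before it: 34, 31, 25, 20, 23, 19
Those larger than 14: 34, 31, 25, 20, 23, 19

6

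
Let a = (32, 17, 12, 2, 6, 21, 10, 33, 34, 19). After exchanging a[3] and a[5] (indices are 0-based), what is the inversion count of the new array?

21 inversions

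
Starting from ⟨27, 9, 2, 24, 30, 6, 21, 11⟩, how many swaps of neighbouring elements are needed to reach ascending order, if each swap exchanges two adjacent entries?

Each adjacent swap fixes exactly one inversion, so the minimum swap count equals the number of inversions.
Count inversions — for each element, later elements that are smaller:
27: 9, 2, 24, 6, 21, 11 → 6
9: 2, 6 → 2
2: none → 0
24: 6, 21, 11 → 3
30: 6, 21, 11 → 3
6: none → 0
21: 11 → 1
11: none → 0
Total inversions: 6 + 2 + 0 + 3 + 3 + 0 + 1 + 0 = 15

15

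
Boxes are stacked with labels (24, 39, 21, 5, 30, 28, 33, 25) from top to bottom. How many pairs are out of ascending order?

13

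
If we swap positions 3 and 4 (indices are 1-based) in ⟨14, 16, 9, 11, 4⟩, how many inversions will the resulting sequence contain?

Positions 3 and 4 hold 9 and 11; after swapping, the array is [14, 16, 11, 9, 4].
Count, for each position, how many later elements it exceeds:
14: 3
16: 3
11: 2
9: 1
4: 0
Sum: 3 + 3 + 2 + 1 + 0 = 9

Inversions: 9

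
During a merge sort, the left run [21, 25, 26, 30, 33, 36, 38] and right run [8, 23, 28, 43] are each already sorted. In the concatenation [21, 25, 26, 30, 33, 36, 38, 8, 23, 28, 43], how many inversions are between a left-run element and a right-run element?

17

Take each right-half value and tally the left-half values above it:
r = 8: 21, 25, 26, 30, 33, 36, 38 → 7
r = 23: 25, 26, 30, 33, 36, 38 → 6
r = 28: 30, 33, 36, 38 → 4
r = 43: none → 0
Cross-inversions: 7 + 6 + 4 + 0 = 17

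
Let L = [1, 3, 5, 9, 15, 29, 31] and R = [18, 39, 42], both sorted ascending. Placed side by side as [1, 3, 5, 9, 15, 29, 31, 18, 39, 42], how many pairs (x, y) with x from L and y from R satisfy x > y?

For each element r of the right run, count left-run elements greater than r:
r = 18: 29, 31 → 2
r = 39: none → 0
r = 42: none → 0
Cross-inversions: 2 + 0 + 0 = 2

There are 2 split inversions.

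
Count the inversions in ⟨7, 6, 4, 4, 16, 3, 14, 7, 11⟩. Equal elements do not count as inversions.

15

Element-by-element contributions:
7 → 6, 4, 4, 3 → 4
6 → 4, 4, 3 → 3
4 → 3 → 1
4 → 3 → 1
16 → 3, 14, 7, 11 → 4
3 → none → 0
14 → 7, 11 → 2
7 → none → 0
11 → none → 0
Sum: 4 + 3 + 1 + 1 + 4 + 0 + 2 + 0 + 0 = 15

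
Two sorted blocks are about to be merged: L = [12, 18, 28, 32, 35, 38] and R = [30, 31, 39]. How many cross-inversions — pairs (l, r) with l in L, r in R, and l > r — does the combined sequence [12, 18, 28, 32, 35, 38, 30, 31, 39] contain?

6

For each element r of the right run, count left-run elements greater than r:
r = 30: 32, 35, 38 → 3
r = 31: 32, 35, 38 → 3
r = 39: none → 0
Cross-inversions: 3 + 3 + 0 = 6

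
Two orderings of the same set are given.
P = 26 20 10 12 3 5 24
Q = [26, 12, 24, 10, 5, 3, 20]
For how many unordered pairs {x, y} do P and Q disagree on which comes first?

10

Assign each item its position (1..7) in the first ordering, then rewrite the second ordering as that position sequence:
positions: 26→1, 20→2, 10→3, 12→4, 3→5, 5→6, 24→7
second ordering as positions: [1, 4, 7, 3, 6, 5, 2]
Discordant pairs = inversions in this position sequence.
1: 0
4: 3, 2 → 2
7: 3, 6, 5, 2 → 4
3: 2 → 1
6: 5, 2 → 2
5: 2 → 1
2: 0
Total: 0 + 2 + 4 + 1 + 2 + 1 + 0 = 10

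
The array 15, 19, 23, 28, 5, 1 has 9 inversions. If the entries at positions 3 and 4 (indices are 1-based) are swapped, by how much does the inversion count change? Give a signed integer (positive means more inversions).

Positions 3 and 4 hold 23 and 28; after swapping, the array is [15, 19, 28, 23, 5, 1].
Count, for each position, how many later elements it exceeds:
15 → 5, 1 → 2
19 → 5, 1 → 2
28 → 23, 5, 1 → 3
23 → 5, 1 → 2
5 → 1 → 1
1 → none → 0
Sum: 2 + 2 + 3 + 2 + 1 + 0 = 10
Change: 10 − 9 = +1

+1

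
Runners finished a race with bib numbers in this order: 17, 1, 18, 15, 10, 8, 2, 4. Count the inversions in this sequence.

There are 20 out-of-order pairs.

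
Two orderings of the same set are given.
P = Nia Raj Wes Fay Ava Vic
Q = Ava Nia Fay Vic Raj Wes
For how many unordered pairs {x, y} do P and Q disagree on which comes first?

Assign each item its position (1..6) in the first ordering, then rewrite the second ordering as that position sequence:
positions: Nia→1, Raj→2, Wes→3, Fay→4, Ava→5, Vic→6
second ordering as positions: [5, 1, 4, 6, 2, 3]
Discordant pairs = inversions in this position sequence.
5: 1, 4, 2, 3 → 4
1: 0
4: 2, 3 → 2
6: 2, 3 → 2
2: 0
3: 0
Total: 4 + 0 + 2 + 2 + 0 + 0 = 8

8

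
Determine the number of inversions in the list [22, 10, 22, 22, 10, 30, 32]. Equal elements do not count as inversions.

For each element, count later entries that are smaller:
22 → 10, 10 → 2
10 → none → 0
22 → 10 → 1
22 → 10 → 1
10 → none → 0
30 → none → 0
32 → none → 0
Sum: 2 + 0 + 1 + 1 + 0 + 0 + 0 = 4

4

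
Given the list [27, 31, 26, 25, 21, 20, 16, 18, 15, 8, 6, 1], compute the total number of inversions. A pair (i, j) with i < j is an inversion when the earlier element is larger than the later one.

Sweep left to right; for each value list the smaller values that follow it:
27: 10
31: 10
26: 9
25: 8
21: 7
20: 6
16: 4
18: 4
15: 3
8: 2
6: 1
1: 0
Sum: 10 + 10 + 9 + 8 + 7 + 6 + 4 + 4 + 3 + 2 + 1 + 0 = 64

64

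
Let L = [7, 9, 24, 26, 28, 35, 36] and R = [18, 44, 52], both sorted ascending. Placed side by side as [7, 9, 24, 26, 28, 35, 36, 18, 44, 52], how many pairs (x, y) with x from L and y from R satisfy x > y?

5

Take each right-half value and tally the left-half values above it:
r = 18: 24, 26, 28, 35, 36 → 5
r = 44: none → 0
r = 52: none → 0
Cross-inversions: 5 + 0 + 0 = 5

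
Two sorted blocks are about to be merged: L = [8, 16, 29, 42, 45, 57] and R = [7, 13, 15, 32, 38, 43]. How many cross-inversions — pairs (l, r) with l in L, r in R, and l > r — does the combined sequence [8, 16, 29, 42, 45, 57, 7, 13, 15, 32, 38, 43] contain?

24 cross-inversions

Count, for every r in R, how many entries of L exceed r:
r = 7: 8, 16, 29, 42, 45, 57 → 6
r = 13: 16, 29, 42, 45, 57 → 5
r = 15: 16, 29, 42, 45, 57 → 5
r = 32: 42, 45, 57 → 3
r = 38: 42, 45, 57 → 3
r = 43: 45, 57 → 2
Cross-inversions: 6 + 5 + 5 + 3 + 3 + 2 = 24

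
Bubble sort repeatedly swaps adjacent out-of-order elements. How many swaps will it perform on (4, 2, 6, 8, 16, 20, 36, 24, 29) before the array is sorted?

3 adjacent swaps

The minimum number of adjacent swaps to sort an array equals its inversion count, since every such swap removes exactly one inversion.
Count inversions — for each element, later elements that are smaller:
4: 2 → 1
2: none → 0
6: none → 0
8: none → 0
16: none → 0
20: none → 0
36: 24, 29 → 2
24: none → 0
29: none → 0
Total inversions: 1 + 0 + 0 + 0 + 0 + 0 + 2 + 0 + 0 = 3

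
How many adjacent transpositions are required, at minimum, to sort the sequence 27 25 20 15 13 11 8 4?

Adjacent swaps: 28

Minimum adjacent swaps = number of inversions (each swap of adjacent out-of-order elements removes one inversion and no swap can remove more).
Count inversions — for each element, later elements that are smaller:
27: 25, 20, 15, 13, 11, 8, 4 → 7
25: 20, 15, 13, 11, 8, 4 → 6
20: 15, 13, 11, 8, 4 → 5
15: 13, 11, 8, 4 → 4
13: 11, 8, 4 → 3
11: 8, 4 → 2
8: 4 → 1
4: none → 0
Total inversions: 7 + 6 + 5 + 4 + 3 + 2 + 1 + 0 = 28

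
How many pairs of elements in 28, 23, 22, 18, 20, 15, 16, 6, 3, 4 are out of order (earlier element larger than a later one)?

Element-by-element contributions:
28 → 23, 22, 18, 20, 15, 16, 6, 3, 4 → 9
23 → 22, 18, 20, 15, 16, 6, 3, 4 → 8
22 → 18, 20, 15, 16, 6, 3, 4 → 7
18 → 15, 16, 6, 3, 4 → 5
20 → 15, 16, 6, 3, 4 → 5
15 → 6, 3, 4 → 3
16 → 6, 3, 4 → 3
6 → 3, 4 → 2
3 → none → 0
4 → none → 0
Sum: 9 + 8 + 7 + 5 + 5 + 3 + 3 + 2 + 0 + 0 = 42

42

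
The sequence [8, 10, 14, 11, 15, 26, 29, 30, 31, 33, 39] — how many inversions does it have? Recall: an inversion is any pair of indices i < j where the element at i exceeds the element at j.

Element-by-element contributions:
8: 0
10: 0
14: 1
11: 0
15: 0
26: 0
29: 0
30: 0
31: 0
33: 0
39: 0
Sum: 0 + 0 + 1 + 0 + 0 + 0 + 0 + 0 + 0 + 0 + 0 = 1

1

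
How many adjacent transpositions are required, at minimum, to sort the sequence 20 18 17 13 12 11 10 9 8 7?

Minimum adjacent swaps = number of inversions (each swap of adjacent out-of-order elements removes one inversion and no swap can remove more).
Count inversions — for each element, later elements that are smaller:
20: 18, 17, 13, 12, 11, 10, 9, 8, 7 → 9
18: 17, 13, 12, 11, 10, 9, 8, 7 → 8
17: 13, 12, 11, 10, 9, 8, 7 → 7
13: 12, 11, 10, 9, 8, 7 → 6
12: 11, 10, 9, 8, 7 → 5
11: 10, 9, 8, 7 → 4
10: 9, 8, 7 → 3
9: 8, 7 → 2
8: 7 → 1
7: none → 0
Total inversions: 9 + 8 + 7 + 6 + 5 + 4 + 3 + 2 + 1 + 0 = 45

45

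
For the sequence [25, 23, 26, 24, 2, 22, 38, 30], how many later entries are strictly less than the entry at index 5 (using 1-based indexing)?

0

The element at index 5 is 2.
Elements after it: 22, 38, 30
None of them are smaller than 2.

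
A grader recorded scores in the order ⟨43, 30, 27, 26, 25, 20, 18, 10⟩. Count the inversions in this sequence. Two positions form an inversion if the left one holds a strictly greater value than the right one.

There are 28 out-of-order pairs.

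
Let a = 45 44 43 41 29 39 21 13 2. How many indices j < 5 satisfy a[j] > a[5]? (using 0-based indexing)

The element at index 5 is 39.
Elements before it: 45, 44, 43, 41, 29
Those larger than 39: 45, 44, 43, 41

4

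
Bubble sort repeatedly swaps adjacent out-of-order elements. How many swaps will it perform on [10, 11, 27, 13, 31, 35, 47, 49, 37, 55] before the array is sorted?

3

Each adjacent swap fixes exactly one inversion, so the minimum swap count equals the number of inversions.
Count inversions — for each element, later elements that are smaller:
10: none → 0
11: none → 0
27: 13 → 1
13: none → 0
31: none → 0
35: none → 0
47: 37 → 1
49: 37 → 1
37: none → 0
55: none → 0
Total inversions: 0 + 0 + 1 + 0 + 0 + 0 + 1 + 1 + 0 + 0 = 3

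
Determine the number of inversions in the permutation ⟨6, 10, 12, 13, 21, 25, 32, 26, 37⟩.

Element-by-element contributions:
6 → none → 0
10 → none → 0
12 → none → 0
13 → none → 0
21 → none → 0
25 → none → 0
32 → 26 → 1
26 → none → 0
37 → none → 0
Sum: 0 + 0 + 0 + 0 + 0 + 0 + 1 + 0 + 0 = 1

There is 1 inversion.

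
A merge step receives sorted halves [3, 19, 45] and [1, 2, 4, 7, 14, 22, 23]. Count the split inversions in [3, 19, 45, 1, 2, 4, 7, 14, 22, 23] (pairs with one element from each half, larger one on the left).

14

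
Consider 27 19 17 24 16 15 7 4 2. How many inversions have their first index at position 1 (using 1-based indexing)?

8

The element at index 1 is 27.
Elements after it: 19, 17, 24, 16, 15, 7, 4, 2
Those smaller than 27: 19, 17, 24, 16, 15, 7, 4, 2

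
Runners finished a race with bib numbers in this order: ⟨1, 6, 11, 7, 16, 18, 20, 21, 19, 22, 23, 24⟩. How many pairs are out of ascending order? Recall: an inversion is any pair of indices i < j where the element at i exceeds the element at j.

There are 3 out-of-order pairs.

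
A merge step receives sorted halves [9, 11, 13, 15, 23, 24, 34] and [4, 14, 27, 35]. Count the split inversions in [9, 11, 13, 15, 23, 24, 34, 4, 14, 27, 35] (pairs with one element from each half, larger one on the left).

Count, for every r in R, how many entries of L exceed r:
r = 4: 9, 11, 13, 15, 23, 24, 34 → 7
r = 14: 15, 23, 24, 34 → 4
r = 27: 34 → 1
r = 35: none → 0
Cross-inversions: 7 + 4 + 1 + 0 = 12

There are 12 cross-inversions.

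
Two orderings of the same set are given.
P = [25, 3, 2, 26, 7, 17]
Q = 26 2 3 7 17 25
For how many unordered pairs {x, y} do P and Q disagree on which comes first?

Disagreeing pairs: 8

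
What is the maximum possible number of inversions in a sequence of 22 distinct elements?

231 inversions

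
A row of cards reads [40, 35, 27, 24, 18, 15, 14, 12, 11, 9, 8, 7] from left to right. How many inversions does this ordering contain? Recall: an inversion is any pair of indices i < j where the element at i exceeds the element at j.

Sweep left to right; for each value list the smaller values that follow it:
40: 11
35: 10
27: 9
24: 8
18: 7
15: 6
14: 5
12: 4
11: 3
9: 2
8: 1
7: 0
Sum: 11 + 10 + 9 + 8 + 7 + 6 + 5 + 4 + 3 + 2 + 1 + 0 = 66

Inversions: 66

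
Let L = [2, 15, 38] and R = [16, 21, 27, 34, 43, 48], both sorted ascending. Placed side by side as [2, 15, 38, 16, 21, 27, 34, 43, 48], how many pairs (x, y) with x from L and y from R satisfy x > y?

For each element r of the right run, count left-run elements greater than r:
r = 16: 38 → 1
r = 21: 38 → 1
r = 27: 38 → 1
r = 34: 38 → 1
r = 43: none → 0
r = 48: none → 0
Cross-inversions: 1 + 1 + 1 + 1 + 0 + 0 = 4

4 cross-inversions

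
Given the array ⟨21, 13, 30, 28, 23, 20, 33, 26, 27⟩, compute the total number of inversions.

Element-by-element contributions:
21: 2
13: 0
30: 5
28: 4
23: 1
20: 0
33: 2
26: 0
27: 0
Sum: 2 + 0 + 5 + 4 + 1 + 0 + 2 + 0 + 0 = 14

14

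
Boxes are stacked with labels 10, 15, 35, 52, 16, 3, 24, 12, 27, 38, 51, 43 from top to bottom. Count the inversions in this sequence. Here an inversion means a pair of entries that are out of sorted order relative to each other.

For each element, count later entries that are smaller:
10 → 3 → 1
15 → 3, 12 → 2
35 → 16, 3, 24, 12, 27 → 5
52 → 16, 3, 24, 12, 27, 38, 51, 43 → 8
16 → 3, 12 → 2
3 → none → 0
24 → 12 → 1
12 → none → 0
27 → none → 0
38 → none → 0
51 → 43 → 1
43 → none → 0
Sum: 1 + 2 + 5 + 8 + 2 + 0 + 1 + 0 + 0 + 0 + 1 + 0 = 20

There are 20 inversions.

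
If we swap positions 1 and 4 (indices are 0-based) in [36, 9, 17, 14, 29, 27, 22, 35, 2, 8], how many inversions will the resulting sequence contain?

Positions 1 and 4 hold 9 and 29; after swapping, the array is [36, 29, 17, 14, 9, 27, 22, 35, 2, 8].
Element-by-element contributions:
36 → 29, 17, 14, 9, 27, 22, 35, 2, 8 → 9
29 → 17, 14, 9, 27, 22, 2, 8 → 7
17 → 14, 9, 2, 8 → 4
14 → 9, 2, 8 → 3
9 → 2, 8 → 2
27 → 22, 2, 8 → 3
22 → 2, 8 → 2
35 → 2, 8 → 2
2 → none → 0
8 → none → 0
Sum: 9 + 7 + 4 + 3 + 2 + 3 + 2 + 2 + 0 + 0 = 32

32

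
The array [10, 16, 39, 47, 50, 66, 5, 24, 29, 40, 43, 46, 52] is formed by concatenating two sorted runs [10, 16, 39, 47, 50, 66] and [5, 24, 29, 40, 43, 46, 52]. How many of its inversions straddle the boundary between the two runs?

Take each right-half value and tally the left-half values above it:
r = 5: 10, 16, 39, 47, 50, 66 → 6
r = 24: 39, 47, 50, 66 → 4
r = 29: 39, 47, 50, 66 → 4
r = 40: 47, 50, 66 → 3
r = 43: 47, 50, 66 → 3
r = 46: 47, 50, 66 → 3
r = 52: 66 → 1
Cross-inversions: 6 + 4 + 4 + 3 + 3 + 3 + 1 = 24

Split inversions: 24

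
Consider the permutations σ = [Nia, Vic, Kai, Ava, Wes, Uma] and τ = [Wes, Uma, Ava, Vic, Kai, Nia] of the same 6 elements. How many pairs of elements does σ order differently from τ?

13

Assign each item its position (1..6) in the first ordering, then rewrite the second ordering as that position sequence:
positions: Nia→1, Vic→2, Kai→3, Ava→4, Wes→5, Uma→6
second ordering as positions: [5, 6, 4, 2, 3, 1]
Discordant pairs = inversions in this position sequence.
5: 4, 2, 3, 1 → 4
6: 4, 2, 3, 1 → 4
4: 2, 3, 1 → 3
2: 1 → 1
3: 1 → 1
1: 0
Total: 4 + 4 + 3 + 1 + 1 + 0 = 13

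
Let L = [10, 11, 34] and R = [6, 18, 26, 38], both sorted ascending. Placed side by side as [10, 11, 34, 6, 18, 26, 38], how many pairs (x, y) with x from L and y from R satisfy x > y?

5 split inversions

Take each right-half value and tally the left-half values above it:
r = 6: 10, 11, 34 → 3
r = 18: 34 → 1
r = 26: 34 → 1
r = 38: none → 0
Cross-inversions: 3 + 1 + 1 + 0 = 5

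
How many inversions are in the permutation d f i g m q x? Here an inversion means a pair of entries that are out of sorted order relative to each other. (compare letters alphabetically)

1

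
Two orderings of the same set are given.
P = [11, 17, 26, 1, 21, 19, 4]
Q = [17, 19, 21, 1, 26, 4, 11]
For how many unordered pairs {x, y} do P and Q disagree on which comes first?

Assign each item its position (1..7) in the first ordering, then rewrite the second ordering as that position sequence:
positions: 11→1, 17→2, 26→3, 1→4, 21→5, 19→6, 4→7
second ordering as positions: [2, 6, 5, 4, 3, 7, 1]
Discordant pairs = inversions in this position sequence.
2: 1 → 1
6: 5, 4, 3, 1 → 4
5: 4, 3, 1 → 3
4: 3, 1 → 2
3: 1 → 1
7: 1 → 1
1: 0
Total: 1 + 4 + 3 + 2 + 1 + 1 + 0 = 12

There are 12 disagreeing pairs.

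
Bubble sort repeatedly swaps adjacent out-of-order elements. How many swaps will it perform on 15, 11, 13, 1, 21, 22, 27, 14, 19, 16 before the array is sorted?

16 swaps

Each adjacent swap fixes exactly one inversion, so the minimum swap count equals the number of inversions.
Count inversions — for each element, later elements that are smaller:
15: 11, 13, 1, 14 → 4
11: 1 → 1
13: 1 → 1
1: none → 0
21: 14, 19, 16 → 3
22: 14, 19, 16 → 3
27: 14, 19, 16 → 3
14: none → 0
19: 16 → 1
16: none → 0
Total inversions: 4 + 1 + 1 + 0 + 3 + 3 + 3 + 0 + 1 + 0 = 16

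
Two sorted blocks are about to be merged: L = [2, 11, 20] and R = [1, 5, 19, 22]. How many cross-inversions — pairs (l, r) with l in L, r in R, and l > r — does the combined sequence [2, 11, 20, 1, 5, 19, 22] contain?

6 cross-inversions

For each element r of the right run, count left-run elements greater than r:
r = 1: 2, 11, 20 → 3
r = 5: 11, 20 → 2
r = 19: 20 → 1
r = 22: none → 0
Cross-inversions: 3 + 2 + 1 + 0 = 6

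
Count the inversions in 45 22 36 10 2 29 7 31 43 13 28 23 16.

44

Count, for each position, how many later elements it exceeds:
45: 12
22: 5
36: 9
10: 2
2: 0
29: 5
7: 0
31: 4
43: 4
13: 0
28: 2
23: 1
16: 0
Sum: 12 + 5 + 9 + 2 + 0 + 5 + 0 + 4 + 4 + 0 + 2 + 1 + 0 = 44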